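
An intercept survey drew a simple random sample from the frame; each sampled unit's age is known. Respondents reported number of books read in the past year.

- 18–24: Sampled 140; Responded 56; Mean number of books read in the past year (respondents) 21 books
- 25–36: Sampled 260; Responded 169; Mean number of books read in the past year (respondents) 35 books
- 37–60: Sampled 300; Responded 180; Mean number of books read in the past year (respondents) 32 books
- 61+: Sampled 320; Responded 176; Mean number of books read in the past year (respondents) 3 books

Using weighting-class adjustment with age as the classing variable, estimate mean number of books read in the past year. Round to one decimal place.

Class response rates: 18–24 56/140 = 40%, 25–36 169/260 = 65%, 37–60 180/300 = 60%, 61+ 176/320 = 55%.
Inverse-response-rate weighting restores each class to its sampled count, so class totals weight by n_sampled:
  18–24: 140 × 21 = 2940
  25–36: 260 × 35 = 9100
  37–60: 300 × 32 = 9600
  61+: 320 × 3 = 960
Adjusted estimate = 22,600 / 1,020 = 22.1569 → 22.2.

22.2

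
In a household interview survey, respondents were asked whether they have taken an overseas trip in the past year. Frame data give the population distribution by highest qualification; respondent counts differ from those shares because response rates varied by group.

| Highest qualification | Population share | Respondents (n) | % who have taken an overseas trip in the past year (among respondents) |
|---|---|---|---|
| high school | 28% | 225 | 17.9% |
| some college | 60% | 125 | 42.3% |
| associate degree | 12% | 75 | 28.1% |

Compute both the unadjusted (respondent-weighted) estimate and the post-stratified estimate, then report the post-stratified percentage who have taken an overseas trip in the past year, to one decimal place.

33.8%

Naive respondent-only estimate (weights = respondent counts):
  (225/425)×17.9 + (125/425)×42.3 + (75/425)×28.1 = 26.8765%
Post-stratifying to population shares instead:
  0.28×17.9 + 0.6×42.3 + 0.12×28.1 = 33.764%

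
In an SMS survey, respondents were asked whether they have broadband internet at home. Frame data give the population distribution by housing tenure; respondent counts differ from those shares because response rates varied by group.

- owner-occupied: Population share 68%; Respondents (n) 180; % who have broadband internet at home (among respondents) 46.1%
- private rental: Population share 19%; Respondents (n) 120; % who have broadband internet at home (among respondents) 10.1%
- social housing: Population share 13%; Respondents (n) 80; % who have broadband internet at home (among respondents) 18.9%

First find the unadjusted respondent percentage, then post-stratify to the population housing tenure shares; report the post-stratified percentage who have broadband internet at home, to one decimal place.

Naive respondent-only estimate (weights = respondent counts):
  (180/380)×46.1 + (120/380)×10.1 + (80/380)×18.9 = 29.0053%
Post-stratifying to population shares instead:
  0.68×46.1 + 0.19×10.1 + 0.13×18.9 = 35.724%

35.7%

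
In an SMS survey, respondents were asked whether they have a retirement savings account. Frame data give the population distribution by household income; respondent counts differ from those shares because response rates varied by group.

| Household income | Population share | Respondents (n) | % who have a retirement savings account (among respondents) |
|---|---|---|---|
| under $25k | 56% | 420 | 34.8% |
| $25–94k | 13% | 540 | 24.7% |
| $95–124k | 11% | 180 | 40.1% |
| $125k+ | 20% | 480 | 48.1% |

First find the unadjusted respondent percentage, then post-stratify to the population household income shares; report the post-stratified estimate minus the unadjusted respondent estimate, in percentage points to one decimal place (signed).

+0.8 percentage points

Naive respondent-only estimate (weights = respondent counts):
  (420/1620)×34.8 + (540/1620)×24.7 + (180/1620)×40.1 + (480/1620)×48.1 = 35.963%
Post-stratified estimate weights by population shares:
  0.56×34.8 + 0.13×24.7 + 0.11×40.1 + 0.2×48.1 = 36.73%
Difference = 36.73 − 35.963 = 0.767 pp.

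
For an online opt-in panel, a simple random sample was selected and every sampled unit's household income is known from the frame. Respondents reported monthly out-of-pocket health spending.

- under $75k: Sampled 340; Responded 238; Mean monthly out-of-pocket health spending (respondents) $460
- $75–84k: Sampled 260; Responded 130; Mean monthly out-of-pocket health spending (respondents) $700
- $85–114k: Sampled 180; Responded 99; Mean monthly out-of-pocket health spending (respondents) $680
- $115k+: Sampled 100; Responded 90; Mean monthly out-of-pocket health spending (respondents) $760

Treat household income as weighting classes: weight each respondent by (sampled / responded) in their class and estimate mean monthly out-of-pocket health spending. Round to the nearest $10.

$610

Response rates by class: under $75k 238/340 = 70%, $75–84k 130/260 = 50%, $85–114k 99/180 = 55%, $115k+ 90/100 = 90%.
Inverse-response-rate weighting restores each class to its sampled count, so class totals weight by n_sampled:
  under $75k: 340 × 460 = 156,400
  $75–84k: 260 × 700 = 182,000
  $85–114k: 180 × 680 = 122,400
  $115k+: 100 × 760 = 76,000
Adjusted estimate = 536,800 / 880 = 610 → $610.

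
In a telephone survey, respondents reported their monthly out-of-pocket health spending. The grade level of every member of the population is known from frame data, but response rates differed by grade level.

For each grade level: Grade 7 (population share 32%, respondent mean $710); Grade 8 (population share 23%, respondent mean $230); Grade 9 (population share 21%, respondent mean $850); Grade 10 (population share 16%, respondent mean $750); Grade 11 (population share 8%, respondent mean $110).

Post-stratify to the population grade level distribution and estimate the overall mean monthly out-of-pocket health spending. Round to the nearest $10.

Each cell contributes population-share × respondent value:
  Grade 7: 0.32 × 710 = 227.2
  Grade 8: 0.23 × 230 = 52.9
  Grade 9: 0.21 × 850 = 178.5
  Grade 10: 0.16 × 750 = 120
  Grade 11: 0.08 × 110 = 8.8
Post-stratified estimate = 587.4 → $590.

$590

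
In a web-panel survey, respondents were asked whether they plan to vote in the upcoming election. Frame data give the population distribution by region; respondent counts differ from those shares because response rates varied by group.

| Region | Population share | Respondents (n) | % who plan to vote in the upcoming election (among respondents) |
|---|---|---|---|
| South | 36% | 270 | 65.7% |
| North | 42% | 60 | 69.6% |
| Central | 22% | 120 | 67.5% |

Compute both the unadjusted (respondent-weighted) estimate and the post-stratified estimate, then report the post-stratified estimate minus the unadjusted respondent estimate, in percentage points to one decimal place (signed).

+1.0 percentage points

Naive respondent-only estimate (weights = respondent counts):
  (270/450)×65.7 + (60/450)×69.6 + (120/450)×67.5 = 66.7%
Reweighting by population region shares:
  0.36×65.7 + 0.42×69.6 + 0.22×67.5 = 67.734%
Difference = 67.734 − 66.7 = 1.034 pp.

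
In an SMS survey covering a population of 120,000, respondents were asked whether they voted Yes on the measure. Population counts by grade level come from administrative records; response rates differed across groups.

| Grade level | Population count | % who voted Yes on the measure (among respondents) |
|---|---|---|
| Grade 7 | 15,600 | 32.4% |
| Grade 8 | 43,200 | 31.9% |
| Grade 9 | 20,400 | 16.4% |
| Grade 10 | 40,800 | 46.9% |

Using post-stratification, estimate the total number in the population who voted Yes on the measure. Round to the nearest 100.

41,300

Apply each group's respondent rate to its population count:
  Grade 7: 15,600 × 32.4% = 5054.4
  Grade 8: 43,200 × 31.9% = 13780.8
  Grade 9: 20,400 × 16.4% = 3345.6
  Grade 10: 40,800 × 46.9% = 19135.2
Estimated total = 41,316 → 41,300.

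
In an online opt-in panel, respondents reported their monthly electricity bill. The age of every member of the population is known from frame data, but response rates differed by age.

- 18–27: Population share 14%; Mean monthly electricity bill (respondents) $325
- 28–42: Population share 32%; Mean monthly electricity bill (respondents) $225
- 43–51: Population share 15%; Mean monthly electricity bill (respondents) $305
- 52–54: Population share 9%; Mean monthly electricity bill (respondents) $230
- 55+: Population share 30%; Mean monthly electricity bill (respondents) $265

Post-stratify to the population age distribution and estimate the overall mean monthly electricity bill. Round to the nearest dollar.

$263

Reweight to the known age distribution:
  18–27: 0.14 × 325 = 45.5
  28–42: 0.32 × 225 = 72
  43–51: 0.15 × 305 = 45.75
  52–54: 0.09 × 230 = 20.7
  55+: 0.3 × 265 = 79.5
Post-stratified estimate = 263.45 → $263.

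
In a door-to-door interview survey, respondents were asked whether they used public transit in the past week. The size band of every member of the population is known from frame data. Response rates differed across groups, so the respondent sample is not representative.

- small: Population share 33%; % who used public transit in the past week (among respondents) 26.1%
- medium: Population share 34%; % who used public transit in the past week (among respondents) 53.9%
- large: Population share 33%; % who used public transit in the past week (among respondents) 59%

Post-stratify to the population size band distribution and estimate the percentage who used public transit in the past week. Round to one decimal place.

46.4%

Post-stratification weights by population share, not respondent share:
  small: 0.33 × 26.1 = 8.613
  medium: 0.34 × 53.9 = 18.326
  large: 0.33 × 59 = 19.47
Post-stratified estimate = 46.409 → 46.4%.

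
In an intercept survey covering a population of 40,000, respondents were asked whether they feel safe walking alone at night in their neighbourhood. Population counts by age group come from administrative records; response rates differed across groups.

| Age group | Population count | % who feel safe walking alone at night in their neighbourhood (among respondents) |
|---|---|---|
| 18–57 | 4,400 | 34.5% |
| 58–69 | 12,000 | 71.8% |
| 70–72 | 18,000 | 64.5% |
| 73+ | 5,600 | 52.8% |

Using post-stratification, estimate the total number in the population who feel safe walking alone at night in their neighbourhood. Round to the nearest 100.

24,700

Apply each group's respondent rate to its population count:
  18–57: 4,400 × 34.5% = 1518
  58–69: 12,000 × 71.8% = 8616
  70–72: 18,000 × 64.5% = 11,610
  73+: 5,600 × 52.8% = 2956.8
Estimated total = 24700.8 → 24,700.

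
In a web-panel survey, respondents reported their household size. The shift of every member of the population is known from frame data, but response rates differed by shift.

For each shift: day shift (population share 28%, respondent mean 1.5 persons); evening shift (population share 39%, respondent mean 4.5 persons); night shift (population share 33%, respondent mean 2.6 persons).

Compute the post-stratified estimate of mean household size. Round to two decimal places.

Post-stratification weights by population share, not respondent share:
  day shift: 0.28 × 1.5 = 0.42
  evening shift: 0.39 × 4.5 = 1.755
  night shift: 0.33 × 2.6 = 0.858
Post-stratified estimate = 3.033 → 3.03.

3.03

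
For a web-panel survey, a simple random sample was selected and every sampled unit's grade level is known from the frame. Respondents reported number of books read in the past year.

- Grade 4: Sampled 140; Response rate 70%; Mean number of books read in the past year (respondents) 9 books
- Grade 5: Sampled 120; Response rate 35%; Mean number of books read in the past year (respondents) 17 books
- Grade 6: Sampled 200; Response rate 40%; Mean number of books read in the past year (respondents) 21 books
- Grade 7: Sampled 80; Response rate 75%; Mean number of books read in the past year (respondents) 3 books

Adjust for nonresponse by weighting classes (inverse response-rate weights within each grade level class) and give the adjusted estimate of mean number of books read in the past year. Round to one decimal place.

14.3

Inverse-response-rate weighting restores each class to its sampled count, so class totals weight by n_sampled:
  Grade 4: 140 × 9 = 1260
  Grade 5: 120 × 17 = 2040
  Grade 6: 200 × 21 = 4200
  Grade 7: 80 × 3 = 240
Adjusted estimate = 7740 / 540 = 14.3333 → 14.3.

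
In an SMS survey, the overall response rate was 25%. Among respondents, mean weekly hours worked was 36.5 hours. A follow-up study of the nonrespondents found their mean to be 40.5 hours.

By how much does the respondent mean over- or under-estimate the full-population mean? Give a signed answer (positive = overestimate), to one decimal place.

Nonresponse fraction = 1 − 0.25 = 0.75.
Bias = (nonresponse fraction) × (respondent mean − nonrespondent mean)
     = 0.75 × (36.5 − 40.5) = 0.75 × -4 = -3.

-3.0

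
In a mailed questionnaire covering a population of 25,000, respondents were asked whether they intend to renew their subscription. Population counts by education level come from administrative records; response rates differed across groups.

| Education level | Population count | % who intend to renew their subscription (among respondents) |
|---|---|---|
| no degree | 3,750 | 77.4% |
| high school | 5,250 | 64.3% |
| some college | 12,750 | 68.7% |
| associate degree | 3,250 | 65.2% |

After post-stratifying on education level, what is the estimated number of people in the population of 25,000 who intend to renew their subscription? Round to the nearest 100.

Each cell contributes its population count × the respondent rate:
  no degree: 3,750 × 77.4% = 2902.5
  high school: 5,250 × 64.3% = 3375.75
  some college: 12,750 × 68.7% = 8759.25
  associate degree: 3,250 × 65.2% = 2119
Estimated total = 17156.5 → 17,200.

17,200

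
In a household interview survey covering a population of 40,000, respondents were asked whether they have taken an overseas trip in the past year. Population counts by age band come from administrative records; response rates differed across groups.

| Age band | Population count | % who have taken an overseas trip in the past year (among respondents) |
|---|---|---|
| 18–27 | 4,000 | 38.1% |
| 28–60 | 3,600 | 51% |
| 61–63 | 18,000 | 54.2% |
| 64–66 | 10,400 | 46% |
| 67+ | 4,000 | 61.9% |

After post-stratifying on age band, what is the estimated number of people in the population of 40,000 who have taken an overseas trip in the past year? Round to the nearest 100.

20,400

Estimated count per cell = population count × respondent percentage:
  18–27: 4,000 × 38.1% = 1524
  28–60: 3,600 × 51% = 1836
  61–63: 18,000 × 54.2% = 9756
  64–66: 10,400 × 46% = 4784
  67+: 4,000 × 61.9% = 2476
Estimated total = 20,376 → 20,400.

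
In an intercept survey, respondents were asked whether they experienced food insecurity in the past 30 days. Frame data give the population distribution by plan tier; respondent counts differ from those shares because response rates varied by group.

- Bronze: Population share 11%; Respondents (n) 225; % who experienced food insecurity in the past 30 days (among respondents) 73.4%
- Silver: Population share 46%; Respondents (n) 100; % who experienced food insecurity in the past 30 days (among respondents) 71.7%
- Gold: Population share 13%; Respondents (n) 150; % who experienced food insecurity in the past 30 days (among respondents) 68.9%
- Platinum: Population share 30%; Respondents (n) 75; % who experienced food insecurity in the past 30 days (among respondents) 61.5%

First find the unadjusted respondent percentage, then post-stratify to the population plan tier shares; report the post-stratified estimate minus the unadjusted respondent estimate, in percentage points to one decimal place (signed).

-1.8 percentage points

Naive respondent-only estimate (weights = respondent counts):
  (225/550)×73.4 + (100/550)×71.7 + (150/550)×68.9 + (75/550)×61.5 = 70.2409%
Reweighting by population plan tier shares:
  0.11×73.4 + 0.46×71.7 + 0.13×68.9 + 0.3×61.5 = 68.463%
Difference = 68.463 − 70.2409 = -1.7779 pp.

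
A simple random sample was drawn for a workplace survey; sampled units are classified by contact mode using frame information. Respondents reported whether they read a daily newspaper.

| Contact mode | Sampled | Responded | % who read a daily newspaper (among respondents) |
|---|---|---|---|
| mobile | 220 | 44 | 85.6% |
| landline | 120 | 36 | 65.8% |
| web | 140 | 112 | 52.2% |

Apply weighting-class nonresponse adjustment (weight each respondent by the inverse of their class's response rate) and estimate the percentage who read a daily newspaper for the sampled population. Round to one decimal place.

Response rates by class: mobile 44/220 = 20%, landline 36/120 = 30%, web 112/140 = 80%.
Each respondent's weight = sampled/responded in their class; summing within a class gives n_sampled, so:
  mobile: 220 × 85.6 = 18,832
  landline: 120 × 65.8 = 7896
  web: 140 × 52.2 = 7308
Adjusted estimate = 34,036 / 480 = 70.9083 → 70.9%.

70.9%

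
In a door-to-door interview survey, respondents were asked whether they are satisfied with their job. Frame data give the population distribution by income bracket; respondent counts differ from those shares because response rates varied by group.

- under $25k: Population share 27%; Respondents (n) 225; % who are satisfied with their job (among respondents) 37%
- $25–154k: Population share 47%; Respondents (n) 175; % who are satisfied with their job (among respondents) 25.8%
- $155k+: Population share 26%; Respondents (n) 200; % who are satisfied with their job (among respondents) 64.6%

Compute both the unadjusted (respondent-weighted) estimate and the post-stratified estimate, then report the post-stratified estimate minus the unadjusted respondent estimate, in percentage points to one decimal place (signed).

-4.0 percentage points

Without adjustment, the pooled respondent share is:
  (225/600)×37 + (175/600)×25.8 + (200/600)×64.6 = 42.9333%
Reweighting by population income bracket shares:
  0.27×37 + 0.47×25.8 + 0.26×64.6 = 38.912%
Difference = 38.912 − 42.9333 = -4.0213 pp.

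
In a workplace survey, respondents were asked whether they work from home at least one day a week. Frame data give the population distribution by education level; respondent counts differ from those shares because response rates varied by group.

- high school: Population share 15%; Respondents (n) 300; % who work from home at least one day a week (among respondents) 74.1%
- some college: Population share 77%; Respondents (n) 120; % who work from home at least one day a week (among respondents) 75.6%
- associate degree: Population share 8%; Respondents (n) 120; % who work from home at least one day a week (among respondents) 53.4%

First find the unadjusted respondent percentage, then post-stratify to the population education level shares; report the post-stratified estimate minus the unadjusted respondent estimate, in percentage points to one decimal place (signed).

+3.8 percentage points

Naive respondent-only estimate (weights = respondent counts):
  (300/540)×74.1 + (120/540)×75.6 + (120/540)×53.4 = 69.8333%
Reweighting by population education level shares:
  0.15×74.1 + 0.77×75.6 + 0.08×53.4 = 73.599%
Difference = 73.599 − 69.8333 = 3.7657 pp.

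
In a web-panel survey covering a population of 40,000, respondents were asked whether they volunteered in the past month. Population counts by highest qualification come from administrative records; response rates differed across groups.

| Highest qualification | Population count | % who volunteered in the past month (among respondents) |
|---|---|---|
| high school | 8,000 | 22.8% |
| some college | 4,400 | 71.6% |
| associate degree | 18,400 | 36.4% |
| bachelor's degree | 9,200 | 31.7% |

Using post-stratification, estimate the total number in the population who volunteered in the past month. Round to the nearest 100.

14,600

Apply each group's respondent rate to its population count:
  high school: 8,000 × 22.8% = 1824
  some college: 4,400 × 71.6% = 3150.4
  associate degree: 18,400 × 36.4% = 6697.6
  bachelor's degree: 9,200 × 31.7% = 2916.4
Estimated total = 14588.4 → 14,600.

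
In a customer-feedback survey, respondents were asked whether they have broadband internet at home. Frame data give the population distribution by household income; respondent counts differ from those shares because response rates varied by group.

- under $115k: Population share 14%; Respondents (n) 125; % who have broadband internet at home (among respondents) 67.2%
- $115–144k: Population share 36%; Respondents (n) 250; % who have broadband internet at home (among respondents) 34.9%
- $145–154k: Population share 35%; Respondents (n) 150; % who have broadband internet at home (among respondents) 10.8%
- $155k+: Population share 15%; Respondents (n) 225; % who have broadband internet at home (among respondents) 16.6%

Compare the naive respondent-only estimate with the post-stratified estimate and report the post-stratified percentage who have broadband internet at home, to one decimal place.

Naive respondent-only estimate (weights = respondent counts):
  (125/750)×67.2 + (250/750)×34.9 + (150/750)×10.8 + (225/750)×16.6 = 29.9733%
Post-stratified estimate weights by population shares:
  0.14×67.2 + 0.36×34.9 + 0.35×10.8 + 0.15×16.6 = 28.242%

28.2%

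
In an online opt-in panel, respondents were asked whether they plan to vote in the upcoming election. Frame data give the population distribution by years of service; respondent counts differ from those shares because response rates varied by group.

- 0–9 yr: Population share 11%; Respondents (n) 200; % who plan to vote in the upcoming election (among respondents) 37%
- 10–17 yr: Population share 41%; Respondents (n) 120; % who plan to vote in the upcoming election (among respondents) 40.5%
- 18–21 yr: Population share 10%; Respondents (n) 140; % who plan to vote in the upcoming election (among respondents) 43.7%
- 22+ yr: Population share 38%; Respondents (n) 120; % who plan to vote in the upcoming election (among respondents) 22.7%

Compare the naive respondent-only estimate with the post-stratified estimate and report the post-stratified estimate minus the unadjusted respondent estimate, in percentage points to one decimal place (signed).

Naive respondent-only estimate (weights = respondent counts):
  (200/580)×37 + (120/580)×40.5 + (140/580)×43.7 + (120/580)×22.7 = 36.3828%
Post-stratifying to population shares instead:
  0.11×37 + 0.41×40.5 + 0.1×43.7 + 0.38×22.7 = 33.671%
Difference = 33.671 − 36.3828 = -2.7118 pp.

-2.7 percentage points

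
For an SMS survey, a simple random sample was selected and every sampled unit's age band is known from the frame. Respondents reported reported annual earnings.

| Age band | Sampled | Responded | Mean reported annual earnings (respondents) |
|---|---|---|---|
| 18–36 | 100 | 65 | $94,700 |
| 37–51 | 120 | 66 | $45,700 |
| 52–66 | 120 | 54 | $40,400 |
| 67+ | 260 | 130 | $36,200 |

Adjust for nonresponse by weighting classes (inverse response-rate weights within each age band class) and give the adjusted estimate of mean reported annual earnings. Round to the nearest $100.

$48,700

Class response rates: 18–36 65/100 = 65%, 37–51 66/120 = 55%, 52–66 54/120 = 45%, 67+ 130/260 = 50%.
Weighting each respondent by the inverse class response rate inflates each class back to its sampled size, so the class weight is n_sampled:
  18–36: 100 × 94,700 = 9,470,000
  37–51: 120 × 45,700 = 5,484,000
  52–66: 120 × 40,400 = 4,848,000
  67+: 260 × 36,200 = 9,412,000
Adjusted estimate = 29,214,000 / 600 = 48,690 → $48,700.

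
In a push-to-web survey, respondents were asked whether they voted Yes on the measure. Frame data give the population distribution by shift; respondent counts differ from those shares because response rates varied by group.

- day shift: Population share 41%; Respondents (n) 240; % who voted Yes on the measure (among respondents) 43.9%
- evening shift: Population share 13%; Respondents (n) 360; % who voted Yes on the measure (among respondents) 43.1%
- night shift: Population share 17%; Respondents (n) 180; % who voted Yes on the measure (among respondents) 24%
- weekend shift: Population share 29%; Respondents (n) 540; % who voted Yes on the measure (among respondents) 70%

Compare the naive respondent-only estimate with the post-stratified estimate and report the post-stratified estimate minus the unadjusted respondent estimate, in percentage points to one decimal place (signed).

-3.7 percentage points

Unadjusted (pooled respondent) estimate weights by respondent counts:
  (240/1320)×43.9 + (360/1320)×43.1 + (180/1320)×24 + (540/1320)×70 = 51.6455%
Post-stratified estimate weights by population shares:
  0.41×43.9 + 0.13×43.1 + 0.17×24 + 0.29×70 = 47.982%
Difference = 47.982 − 51.6455 = -3.6635 pp.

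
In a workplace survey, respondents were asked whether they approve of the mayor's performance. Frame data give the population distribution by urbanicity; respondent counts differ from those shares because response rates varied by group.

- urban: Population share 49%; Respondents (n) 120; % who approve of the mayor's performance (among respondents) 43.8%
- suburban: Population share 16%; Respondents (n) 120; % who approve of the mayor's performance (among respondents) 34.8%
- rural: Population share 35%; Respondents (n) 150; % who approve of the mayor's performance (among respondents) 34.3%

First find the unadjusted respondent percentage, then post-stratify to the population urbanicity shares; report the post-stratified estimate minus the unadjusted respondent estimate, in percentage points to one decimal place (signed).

+1.7 percentage points

Without adjustment, the pooled respondent share is:
  (120/390)×43.8 + (120/390)×34.8 + (150/390)×34.3 = 37.3769%
Post-stratifying to population shares instead:
  0.49×43.8 + 0.16×34.8 + 0.35×34.3 = 39.035%
Difference = 39.035 − 37.3769 = 1.6581 pp.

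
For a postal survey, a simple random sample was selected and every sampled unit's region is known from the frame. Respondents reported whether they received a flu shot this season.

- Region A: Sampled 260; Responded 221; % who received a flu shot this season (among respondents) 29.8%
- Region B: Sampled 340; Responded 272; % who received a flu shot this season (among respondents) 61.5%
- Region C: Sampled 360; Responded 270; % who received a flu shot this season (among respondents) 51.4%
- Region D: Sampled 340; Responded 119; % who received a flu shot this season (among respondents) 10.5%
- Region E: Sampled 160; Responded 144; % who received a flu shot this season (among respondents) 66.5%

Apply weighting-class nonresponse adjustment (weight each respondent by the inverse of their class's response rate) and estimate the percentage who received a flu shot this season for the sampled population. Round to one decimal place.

Response rates by class: Region A 221/260 = 85%, Region B 272/340 = 80%, Region C 270/360 = 75%, Region D 119/340 = 35%, Region E 144/160 = 90%.
Inverse-response-rate weighting restores each class to its sampled count, so class totals weight by n_sampled:
  Region A: 260 × 29.8 = 7748
  Region B: 340 × 61.5 = 20,910
  Region C: 360 × 51.4 = 18,504
  Region D: 340 × 10.5 = 3570
  Region E: 160 × 66.5 = 10,640
Adjusted estimate = 61,372 / 1,460 = 42.0356 → 42.0%.

42.0%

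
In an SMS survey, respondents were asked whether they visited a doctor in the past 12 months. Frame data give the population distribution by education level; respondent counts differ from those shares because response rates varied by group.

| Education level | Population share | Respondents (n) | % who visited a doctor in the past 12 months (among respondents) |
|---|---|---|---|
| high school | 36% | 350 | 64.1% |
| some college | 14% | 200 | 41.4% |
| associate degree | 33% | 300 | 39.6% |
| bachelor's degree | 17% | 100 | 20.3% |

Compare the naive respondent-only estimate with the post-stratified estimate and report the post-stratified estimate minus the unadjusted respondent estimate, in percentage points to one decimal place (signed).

Unadjusted (pooled respondent) estimate weights by respondent counts:
  (350/950)×64.1 + (200/950)×41.4 + (300/950)×39.6 + (100/950)×20.3 = 46.9737%
Reweighting by population education level shares:
  0.36×64.1 + 0.14×41.4 + 0.33×39.6 + 0.17×20.3 = 45.391%
Difference = 45.391 − 46.9737 = -1.5827 pp.

-1.6 percentage points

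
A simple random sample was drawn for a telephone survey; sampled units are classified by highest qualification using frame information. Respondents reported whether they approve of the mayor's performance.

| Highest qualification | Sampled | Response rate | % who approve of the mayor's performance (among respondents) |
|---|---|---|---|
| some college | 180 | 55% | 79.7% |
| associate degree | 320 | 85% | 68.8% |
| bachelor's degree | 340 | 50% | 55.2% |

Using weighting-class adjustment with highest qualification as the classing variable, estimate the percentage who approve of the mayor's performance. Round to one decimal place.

65.6%

Weighting each respondent by the inverse class response rate inflates each class back to its sampled size, so the class weight is n_sampled:
  some college: 180 × 79.7 = 14,346
  associate degree: 320 × 68.8 = 22,016
  bachelor's degree: 340 × 55.2 = 18,768
Adjusted estimate = 55,130 / 840 = 65.631 → 65.6%.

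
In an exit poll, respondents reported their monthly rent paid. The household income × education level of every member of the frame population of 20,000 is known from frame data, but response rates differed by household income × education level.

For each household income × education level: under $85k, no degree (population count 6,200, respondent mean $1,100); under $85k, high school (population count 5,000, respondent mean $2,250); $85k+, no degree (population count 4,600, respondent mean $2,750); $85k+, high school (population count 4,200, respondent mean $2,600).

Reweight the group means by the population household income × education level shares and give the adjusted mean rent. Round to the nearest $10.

$2,080

Weight each group's respondent value by its population share:
  under $85k, no degree: (6,200/20,000) × 1100 = 341
  under $85k, high school: (5,000/20,000) × 2250 = 562.5
  $85k+, no degree: (4,600/20,000) × 2750 = 632.5
  $85k+, high school: (4,200/20,000) × 2600 = 546
Post-stratified estimate = 2082 → $2,080.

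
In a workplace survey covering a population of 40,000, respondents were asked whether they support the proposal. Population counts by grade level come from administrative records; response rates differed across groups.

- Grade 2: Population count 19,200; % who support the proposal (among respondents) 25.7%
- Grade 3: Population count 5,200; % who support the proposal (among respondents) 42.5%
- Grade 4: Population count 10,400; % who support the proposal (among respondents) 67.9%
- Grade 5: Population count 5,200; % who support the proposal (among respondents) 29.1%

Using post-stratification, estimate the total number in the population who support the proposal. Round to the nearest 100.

15,700

Estimated count per cell = population count × respondent percentage:
  Grade 2: 19,200 × 25.7% = 4934.4
  Grade 3: 5,200 × 42.5% = 2210
  Grade 4: 10,400 × 67.9% = 7061.6
  Grade 5: 5,200 × 29.1% = 1513.2
Estimated total = 15719.2 → 15,700.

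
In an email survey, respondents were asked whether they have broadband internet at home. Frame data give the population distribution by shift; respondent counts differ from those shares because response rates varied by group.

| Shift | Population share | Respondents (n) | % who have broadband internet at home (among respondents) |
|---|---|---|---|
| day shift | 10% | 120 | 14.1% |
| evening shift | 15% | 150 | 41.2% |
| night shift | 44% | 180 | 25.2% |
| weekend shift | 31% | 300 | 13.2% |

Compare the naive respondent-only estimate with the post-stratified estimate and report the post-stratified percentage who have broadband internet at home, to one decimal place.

Naive respondent-only estimate (weights = respondent counts):
  (120/750)×14.1 + (150/750)×41.2 + (180/750)×25.2 + (300/750)×13.2 = 21.824%
Post-stratifying to population shares instead:
  0.1×14.1 + 0.15×41.2 + 0.44×25.2 + 0.31×13.2 = 22.77%

22.8%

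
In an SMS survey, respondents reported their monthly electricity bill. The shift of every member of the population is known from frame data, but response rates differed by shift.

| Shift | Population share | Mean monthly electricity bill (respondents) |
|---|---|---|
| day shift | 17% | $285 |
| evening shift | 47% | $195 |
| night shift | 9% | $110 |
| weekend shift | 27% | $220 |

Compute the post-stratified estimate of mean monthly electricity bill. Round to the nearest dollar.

Reweight to the known shift distribution:
  day shift: 0.17 × 285 = 48.45
  evening shift: 0.47 × 195 = 91.65
  night shift: 0.09 × 110 = 9.9
  weekend shift: 0.27 × 220 = 59.4
Post-stratified estimate = 209.4 → $209.

$209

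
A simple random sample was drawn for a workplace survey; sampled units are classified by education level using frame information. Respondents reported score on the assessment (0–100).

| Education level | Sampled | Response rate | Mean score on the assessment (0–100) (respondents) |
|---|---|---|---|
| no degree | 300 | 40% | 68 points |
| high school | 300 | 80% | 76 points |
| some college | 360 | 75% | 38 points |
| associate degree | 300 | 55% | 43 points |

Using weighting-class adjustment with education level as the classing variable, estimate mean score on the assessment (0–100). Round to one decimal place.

With weight = n_sampled/n_responded per class, the weighted class total is n_sampled:
  no degree: 300 × 68 = 20,400
  high school: 300 × 76 = 22,800
  some college: 360 × 38 = 13,680
  associate degree: 300 × 43 = 12,900
Adjusted estimate = 69,780 / 1,260 = 55.381 → 55.4.

55.4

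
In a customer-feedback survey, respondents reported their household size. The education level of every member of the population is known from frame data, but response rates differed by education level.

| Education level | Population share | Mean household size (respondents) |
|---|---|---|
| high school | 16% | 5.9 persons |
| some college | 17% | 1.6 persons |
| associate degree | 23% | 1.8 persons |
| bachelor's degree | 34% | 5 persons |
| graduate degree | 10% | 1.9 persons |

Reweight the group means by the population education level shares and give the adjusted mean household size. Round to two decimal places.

3.52

Reweight to the known education level distribution:
  high school: 0.16 × 5.9 = 0.944
  some college: 0.17 × 1.6 = 0.272
  associate degree: 0.23 × 1.8 = 0.414
  bachelor's degree: 0.34 × 5 = 1.7
  graduate degree: 0.1 × 1.9 = 0.19
Post-stratified estimate = 3.52 → 3.52.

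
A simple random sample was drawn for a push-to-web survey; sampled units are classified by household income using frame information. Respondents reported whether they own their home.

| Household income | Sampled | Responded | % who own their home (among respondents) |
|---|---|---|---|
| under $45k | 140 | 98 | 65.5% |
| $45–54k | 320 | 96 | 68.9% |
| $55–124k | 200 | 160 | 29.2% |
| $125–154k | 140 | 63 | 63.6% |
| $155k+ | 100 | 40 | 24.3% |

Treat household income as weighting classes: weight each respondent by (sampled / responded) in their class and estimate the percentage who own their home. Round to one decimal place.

Class response rates: under $45k 98/140 = 70%, $45–54k 96/320 = 30%, $55–124k 160/200 = 80%, $125–154k 63/140 = 45%, $155k+ 40/100 = 40%.
Inverse-response-rate weighting restores each class to its sampled count, so class totals weight by n_sampled:
  under $45k: 140 × 65.5 = 9170
  $45–54k: 320 × 68.9 = 22,048
  $55–124k: 200 × 29.2 = 5840
  $125–154k: 140 × 63.6 = 8904
  $155k+: 100 × 24.3 = 2430
Adjusted estimate = 48,392 / 900 = 53.7689 → 53.8%.

53.8%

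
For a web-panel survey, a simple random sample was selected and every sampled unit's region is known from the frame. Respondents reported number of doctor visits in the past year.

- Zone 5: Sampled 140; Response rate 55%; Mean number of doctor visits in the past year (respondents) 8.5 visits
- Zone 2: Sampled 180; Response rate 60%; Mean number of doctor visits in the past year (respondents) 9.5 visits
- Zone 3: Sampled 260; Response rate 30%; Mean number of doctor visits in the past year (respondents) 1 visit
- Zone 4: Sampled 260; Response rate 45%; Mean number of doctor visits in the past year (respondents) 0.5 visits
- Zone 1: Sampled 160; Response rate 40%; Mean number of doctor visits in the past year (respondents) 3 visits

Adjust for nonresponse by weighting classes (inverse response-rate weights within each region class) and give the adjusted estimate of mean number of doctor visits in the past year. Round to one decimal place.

Each respondent's weight = sampled/responded in their class; summing within a class gives n_sampled, so:
  Zone 5: 140 × 8.5 = 1190
  Zone 2: 180 × 9.5 = 1710
  Zone 3: 260 × 1 = 260
  Zone 4: 260 × 0.5 = 130
  Zone 1: 160 × 3 = 480
Adjusted estimate = 3770 / 1,000 = 3.77 → 3.8.

3.8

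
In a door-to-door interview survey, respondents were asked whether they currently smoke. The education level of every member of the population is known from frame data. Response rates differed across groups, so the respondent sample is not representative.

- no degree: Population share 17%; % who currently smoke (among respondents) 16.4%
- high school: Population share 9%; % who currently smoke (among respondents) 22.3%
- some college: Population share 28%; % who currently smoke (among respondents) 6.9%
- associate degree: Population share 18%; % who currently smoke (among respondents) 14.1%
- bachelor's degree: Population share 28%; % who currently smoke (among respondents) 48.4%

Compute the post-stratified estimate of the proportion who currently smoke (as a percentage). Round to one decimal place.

22.8%

Each cell contributes population-share × respondent value:
  no degree: 0.17 × 16.4 = 2.788
  high school: 0.09 × 22.3 = 2.007
  some college: 0.28 × 6.9 = 1.932
  associate degree: 0.18 × 14.1 = 2.538
  bachelor's degree: 0.28 × 48.4 = 13.552
Post-stratified estimate = 22.817 → 22.8%.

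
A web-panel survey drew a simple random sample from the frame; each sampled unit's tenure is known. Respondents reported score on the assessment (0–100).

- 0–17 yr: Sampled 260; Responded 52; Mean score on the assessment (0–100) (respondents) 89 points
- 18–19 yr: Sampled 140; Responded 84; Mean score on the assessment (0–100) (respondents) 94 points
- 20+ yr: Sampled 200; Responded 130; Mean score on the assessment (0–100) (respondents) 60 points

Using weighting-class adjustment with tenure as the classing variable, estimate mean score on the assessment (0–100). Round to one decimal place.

80.5

Response rates by class: 0–17 yr 52/260 = 20%, 18–19 yr 84/140 = 60%, 20+ yr 130/200 = 65%.
Each respondent's weight = sampled/responded in their class; summing within a class gives n_sampled, so:
  0–17 yr: 260 × 89 = 23,140
  18–19 yr: 140 × 94 = 13,160
  20+ yr: 200 × 60 = 12,000
Adjusted estimate = 48,300 / 600 = 80.5 → 80.5.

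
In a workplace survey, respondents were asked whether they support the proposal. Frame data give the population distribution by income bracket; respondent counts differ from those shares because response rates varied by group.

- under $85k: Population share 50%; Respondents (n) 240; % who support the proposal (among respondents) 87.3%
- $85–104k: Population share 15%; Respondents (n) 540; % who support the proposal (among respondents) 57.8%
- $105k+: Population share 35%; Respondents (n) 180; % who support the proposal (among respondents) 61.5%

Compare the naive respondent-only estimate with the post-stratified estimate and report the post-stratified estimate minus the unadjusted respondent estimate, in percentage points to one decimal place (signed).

+8.0 percentage points

Without adjustment, the pooled respondent share is:
  (240/960)×87.3 + (540/960)×57.8 + (180/960)×61.5 = 65.8688%
Reweighting by population income bracket shares:
  0.5×87.3 + 0.15×57.8 + 0.35×61.5 = 73.845%
Difference = 73.845 − 65.8688 = 7.9762 pp.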